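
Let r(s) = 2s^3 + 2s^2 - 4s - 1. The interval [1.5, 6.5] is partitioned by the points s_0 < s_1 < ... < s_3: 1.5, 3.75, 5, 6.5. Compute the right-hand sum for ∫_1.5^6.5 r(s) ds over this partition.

1523.4609375

Subinterval widths: 2.25, 1.25, 1.5.
Right endpoints: 3.75, 5, 6.5.
r(3.75) = 117.59375, r(5) = 279, r(6.5) = 606.75.
Sum = Σ Δs_i · r(s_i).
Sum = 1523.4609375.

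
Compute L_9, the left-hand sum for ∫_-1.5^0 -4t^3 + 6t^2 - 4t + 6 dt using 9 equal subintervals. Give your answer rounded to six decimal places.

Δt = (0 − (-1.5))/9 = 1/6.
Left endpoints: -1.5, -4/3, -7/6, -1, -5/6, -2/3, -0.5, -1/3, -1/6.
f(-1.5) = 39, f(-4/3) = 850/27, f(-7/6) = 680/27, f(-1) = 20, f(-5/6) = 427/27, f(-2/3) = 338/27, f(-0.5) = 10, f(-1/3) = 220/27, f(-1/6) = 185/27.
Sum = Δt · [f(-1.5) + f(-4/3) + f(-7/6) + ...].
Sum ≈ 28.166667.

28.166667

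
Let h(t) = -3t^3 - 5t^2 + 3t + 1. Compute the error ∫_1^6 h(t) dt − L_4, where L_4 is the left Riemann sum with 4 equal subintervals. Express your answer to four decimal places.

Exact integral: ∫_1^6 h(t) dt ≈ -1272.083333.
L_4 = -816.484375.
Error ≈ -1272.083333 − (-816.484375) ≈ -455.5990.

-455.5990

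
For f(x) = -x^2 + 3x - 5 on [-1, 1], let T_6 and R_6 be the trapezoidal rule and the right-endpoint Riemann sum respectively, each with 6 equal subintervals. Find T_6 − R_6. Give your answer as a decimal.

T_6 ≈ -10.70370.
R_6 ≈ -9.70370.
T_6 − R_6 = -1.

-1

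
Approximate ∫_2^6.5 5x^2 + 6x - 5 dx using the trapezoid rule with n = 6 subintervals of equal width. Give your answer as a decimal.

Δx = (6.5 − 2)/6 = 0.75.
f(2) = 27, f(2.75) = 49.3125, f(3.5) = 77.25, f(4.25) = 110.8125, f(5) = 150, f(5.75) = 194.8125, f(6.5) = 245.25.
T_6 = (Δx/2)·[f(x_0) + 2f(x_1) + ... + 2f(x_{5}) + f(x_6)].
Sum = 538.734375.

538.734375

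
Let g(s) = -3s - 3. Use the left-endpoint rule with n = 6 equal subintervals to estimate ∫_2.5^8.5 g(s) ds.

Δs = (8.5 − 2.5)/6 = 1.
Left endpoints: 2.5, 3.5, 4.5, 5.5, 6.5, 7.5.
g(2.5) = -10.5, g(3.5) = -13.5, g(4.5) = -16.5, g(5.5) = -19.5, g(6.5) = -22.5, g(7.5) = -25.5.
Sum = Δs · [g(2.5) + g(3.5) + g(4.5) + ...].
Sum = -108.

-108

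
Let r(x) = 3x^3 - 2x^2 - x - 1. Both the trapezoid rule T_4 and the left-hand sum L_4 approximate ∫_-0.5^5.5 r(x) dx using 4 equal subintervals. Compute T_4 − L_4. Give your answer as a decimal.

T_4 = 600.375.
L_4 = 275.25.
T_4 − L_4 = 325.125.

325.125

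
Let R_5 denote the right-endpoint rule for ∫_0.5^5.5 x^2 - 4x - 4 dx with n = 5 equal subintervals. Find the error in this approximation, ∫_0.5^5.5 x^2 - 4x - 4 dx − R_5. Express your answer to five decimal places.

-5.83333

Exact integral: ∫_0.5^5.5 f(x) dx ≈ -24.5833333.
R_5 = -18.75.
Error ≈ -24.5833333 − (-18.75) ≈ -5.83333.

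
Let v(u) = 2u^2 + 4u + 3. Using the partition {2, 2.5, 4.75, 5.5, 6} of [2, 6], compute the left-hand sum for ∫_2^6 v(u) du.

159.96875

Subinterval widths: 0.5, 2.25, 0.75, 0.5.
Left endpoints: 2, 2.5, 4.75, 5.5.
v(2) = 19, v(2.5) = 25.5, v(4.75) = 67.125, v(5.5) = 85.5.
Sum = Σ Δu_i · v(u_i).
Sum = 159.96875.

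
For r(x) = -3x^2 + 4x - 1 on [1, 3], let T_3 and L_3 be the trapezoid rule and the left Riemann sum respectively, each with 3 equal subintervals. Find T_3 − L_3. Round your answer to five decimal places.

-5.33333

T_3 ≈ -12.4444444.
L_3 ≈ -7.1111111.
T_3 − L_3 ≈ -5.33333.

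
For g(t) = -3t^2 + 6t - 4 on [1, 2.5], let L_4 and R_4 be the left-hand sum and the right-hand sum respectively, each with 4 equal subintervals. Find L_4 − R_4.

L_4 = -3.71484375.
R_4 = -6.24609375.
L_4 − R_4 = 2.53125.

2.53125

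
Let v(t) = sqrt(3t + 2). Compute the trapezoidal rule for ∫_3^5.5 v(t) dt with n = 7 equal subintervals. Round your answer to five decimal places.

9.57415

Δt = (5.5 − 3)/7 = 5/14.
v(3) ≈ 3.31662, v(47/14) ≈ 3.47440, v(26/7) ≈ 3.62531, v(57/14) ≈ 3.77018, v(31/7) ≈ 3.90969, v(67/14) ≈ 4.04440, v(36/7) ≈ 4.17475, v(5.5) ≈ 4.30116.
T_7 = (Δt/2)·[v(t_0) + 2v(t_1) + ... + 2v(t_{6}) + v(t_7)].
Sum ≈ 9.57415.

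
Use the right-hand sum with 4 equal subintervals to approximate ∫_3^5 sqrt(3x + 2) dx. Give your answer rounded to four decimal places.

7.6687

Δx = (5 − 3)/4 = 0.5.
Right endpoints: 3.5, 4, 4.5, 5.
f(3.5) ≈ 3.5355, f(4) ≈ 3.7417, f(4.5) ≈ 3.9370, f(5) ≈ 4.1231.
Sum = Δx · [f(3.5) + f(4) + f(4.5) + f(5)].
Sum ≈ 7.6687.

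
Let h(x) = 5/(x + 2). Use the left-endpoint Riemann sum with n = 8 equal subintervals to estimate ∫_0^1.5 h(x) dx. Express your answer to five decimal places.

Δx = (1.5 − 0)/8 = 0.1875.
Left endpoints: 0, 0.1875, 0.375, 0.5625, 0.75, 0.9375, 1.125, 1.3125.
h(0) = 2.5, h(0.1875) = 16/7, h(0.375) = 40/19, h(0.5625) = 80/41, h(0.75) = 20/11, h(0.9375) = 80/47, h(1.125) = 1.6, h(1.3125) = 80/53.
Sum = Δx · [h(0) + h(0.1875) + h(0.375) + ...].
Sum ≈ 2.90099.

2.90099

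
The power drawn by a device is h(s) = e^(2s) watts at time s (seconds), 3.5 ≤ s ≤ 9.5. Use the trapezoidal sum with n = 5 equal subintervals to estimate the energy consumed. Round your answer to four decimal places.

Δs = (9.5 − 3.5)/5 = 1.2.
h(3.5) ≈ 1096.6332, h(4.7) ≈ 12088.3807, h(5.9) ≈ 133252.3529, h(7.1) ≈ 1468864.1897, h(8.3) ≈ 16191549.0418, h(9.5) ≈ 178482300.9632.
T_5 = (Δs/2)·[h(s_0) + 2h(s_1) + ... + 2h(s_{4}) + h(s_5)].
Sum ≈ 128456943.3159.

128456943.3159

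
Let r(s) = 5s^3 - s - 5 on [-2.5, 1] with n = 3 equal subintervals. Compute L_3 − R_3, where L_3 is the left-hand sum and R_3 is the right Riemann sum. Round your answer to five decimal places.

L_3 ≈ -117.8333333.
R_3 = -24.9375.
L_3 − R_3 ≈ -92.89583.

-92.89583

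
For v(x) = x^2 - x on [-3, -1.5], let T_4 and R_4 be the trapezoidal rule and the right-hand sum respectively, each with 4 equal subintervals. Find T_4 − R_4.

1.546875

T_4 = 11.28515625.
R_4 = 9.73828125.
T_4 − R_4 = 1.546875.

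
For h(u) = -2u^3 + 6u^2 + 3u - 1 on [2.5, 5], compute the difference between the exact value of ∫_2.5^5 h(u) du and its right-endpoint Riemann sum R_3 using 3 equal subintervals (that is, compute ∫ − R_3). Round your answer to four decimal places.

45.9201

Exact integral: ∫_2.5^5 h(u) du = -48.59375.
R_3 ≈ -94.513889.
Error ≈ -48.59375 − (-94.513889) ≈ 45.9201.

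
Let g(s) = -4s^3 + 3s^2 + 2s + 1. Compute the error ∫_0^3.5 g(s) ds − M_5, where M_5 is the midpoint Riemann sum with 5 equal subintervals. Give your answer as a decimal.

-2.5725

Exact integral: ∫_0^3.5 g(s) ds = -91.4375.
M_5 = -88.865.
Error = -91.4375 − (-88.865) = -2.5725.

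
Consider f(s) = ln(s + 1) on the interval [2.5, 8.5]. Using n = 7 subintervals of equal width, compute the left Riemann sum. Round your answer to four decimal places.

Δs = (8.5 − 2.5)/7 = 6/7.
Left endpoints: 2.5, 47/14, 59/14, 71/14, 83/14, 95/14, 107/14.
f(2.5) ≈ 1.2528, f(47/14) ≈ 1.4718, f(59/14) ≈ 1.6514, f(71/14) ≈ 1.8036, f(83/14) ≈ 1.9357, f(95/14) ≈ 2.0523, f(107/14) ≈ 2.1567.
Sum = Δs · [f(2.5) + f(47/14) + f(59/14) + ...].
Sum ≈ 10.5636.

10.5636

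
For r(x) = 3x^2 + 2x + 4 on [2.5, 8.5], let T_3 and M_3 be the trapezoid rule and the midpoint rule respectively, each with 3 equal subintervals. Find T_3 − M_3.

T_3 = 700.5.
M_3 = 682.5.
T_3 − M_3 = 18.

18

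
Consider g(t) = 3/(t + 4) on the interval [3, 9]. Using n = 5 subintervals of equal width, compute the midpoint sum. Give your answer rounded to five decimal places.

Δt = (9 − 3)/5 = 1.2.
Midpoints: 3.6, 4.8, 6, 7.2, 8.4.
g(3.6) = 15/38, g(4.8) = 15/44, g(6) = 0.3, g(7.2) = 15/56, g(8.4) = 15/62.
Sum = Δt · [g(3.6) + g(4.8) + g(6) + g(7.2) + g(8.4)].
Sum ≈ 1.85453.

1.85453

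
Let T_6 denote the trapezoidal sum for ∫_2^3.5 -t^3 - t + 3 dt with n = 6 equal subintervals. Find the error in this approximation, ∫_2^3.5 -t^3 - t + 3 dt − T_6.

Exact integral: ∫_2^3.5 f(t) dt = -33.140625.
T_6 = -33.26953125.
Error = -33.140625 − (-33.26953125) = 0.12890625.

0.12890625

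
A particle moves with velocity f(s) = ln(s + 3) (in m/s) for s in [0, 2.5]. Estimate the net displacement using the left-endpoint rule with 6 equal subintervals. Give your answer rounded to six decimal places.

3.451810

Δs = (2.5 − 0)/6 = 5/12.
Left endpoints: 0, 5/12, 5/6, 1.25, 5/3, 25/12.
f(0) ≈ 1.098612, f(5/12) ≈ 1.228665, f(5/6) ≈ 1.343735, f(1.25) ≈ 1.446919, f(5/3) ≈ 1.540445, f(25/12) ≈ 1.625967.
Sum = Δs · [f(0) + f(5/12) + f(5/6) + ...].
Sum ≈ 3.451810.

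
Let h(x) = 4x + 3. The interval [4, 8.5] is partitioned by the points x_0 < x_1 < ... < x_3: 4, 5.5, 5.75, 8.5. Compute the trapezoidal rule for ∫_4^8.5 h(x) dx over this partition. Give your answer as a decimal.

126

Subinterval widths: 1.5, 0.25, 2.75.
h(4) = 19, h(5.5) = 25, h(5.75) = 26, h(8.5) = 37.
On each subinterval the trapezoid contributes (Δx_i/2)·[h(x_{i-1}) + h(x_i)].
Sum = 126.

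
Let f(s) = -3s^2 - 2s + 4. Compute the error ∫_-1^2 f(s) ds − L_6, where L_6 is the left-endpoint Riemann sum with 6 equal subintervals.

-3.375

Exact integral: ∫_-1^2 f(s) ds = 0.
L_6 = 3.375.
Error = 0 − 3.375 = -3.375.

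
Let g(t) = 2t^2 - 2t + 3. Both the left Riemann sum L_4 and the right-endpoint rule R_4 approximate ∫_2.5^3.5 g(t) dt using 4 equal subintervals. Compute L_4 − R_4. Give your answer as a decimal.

L_4 = 13.9375.
R_4 = 16.4375.
L_4 − R_4 = -2.5.

-2.5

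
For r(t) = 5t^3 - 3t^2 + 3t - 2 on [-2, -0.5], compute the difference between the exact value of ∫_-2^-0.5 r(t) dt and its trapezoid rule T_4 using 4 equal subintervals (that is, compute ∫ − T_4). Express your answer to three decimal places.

0.765

Exact integral: ∫_-2^-0.5 r(t) dt = -36.421875.
T_4 ≈ -37.18652.
Error ≈ -36.421875 − (-37.18652) ≈ 0.765.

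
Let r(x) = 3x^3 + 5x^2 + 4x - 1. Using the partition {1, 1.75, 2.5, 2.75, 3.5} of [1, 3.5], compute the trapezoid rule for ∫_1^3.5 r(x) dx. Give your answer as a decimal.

206.91015625

Subinterval widths: 0.75, 0.75, 0.25, 0.75.
r(1) = 11, r(1.75) = 37.390625, r(2.5) = 87.125, r(2.75) = 110.203125, r(3.5) = 202.875.
On each subinterval the trapezoid contributes (Δx_i/2)·[r(x_{i-1}) + r(x_i)].
Sum = 206.91015625.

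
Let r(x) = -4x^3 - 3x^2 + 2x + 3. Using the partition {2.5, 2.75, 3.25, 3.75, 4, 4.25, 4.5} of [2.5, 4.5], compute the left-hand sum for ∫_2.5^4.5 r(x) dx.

Subinterval widths: 0.25, 0.5, 0.5, 0.25, 0.25, 0.25.
Left endpoints: 2.5, 2.75, 3.25, 3.75, 4, 4.25.
r(2.5) = -73.25, r(2.75) = -97.375, r(3.25) = -159.5, r(3.75) = -242.625, r(4) = -293, r(4.25) = -349.75.
Sum = Σ Δx_i · r(x_i).
Sum = -368.09375.

-368.09375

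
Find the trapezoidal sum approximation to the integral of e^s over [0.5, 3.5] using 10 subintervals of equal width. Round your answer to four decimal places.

31.7024

Δs = (3.5 − 0.5)/10 = 0.3.
f(0.5) ≈ 1.6487, f(0.8) ≈ 2.2255, f(1.1) ≈ 3.0042, f(1.4) ≈ 4.0552, f(1.7) ≈ 5.4739, f(2) ≈ 7.3891, f(2.3) ≈ 9.9742, f(2.6) ≈ 13.4637, f(2.9) ≈ 18.1741, f(3.2) ≈ 24.5325, f(3.5) ≈ 33.1155.
T_10 = (Δs/2)·[f(s_0) + 2f(s_1) + ... + 2f(s_{9}) + f(s_10)].
Sum ≈ 31.7024.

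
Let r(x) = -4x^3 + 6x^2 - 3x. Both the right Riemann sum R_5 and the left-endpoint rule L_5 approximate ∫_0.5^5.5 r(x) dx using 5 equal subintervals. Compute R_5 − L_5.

-500

R_5 = -902.5.
L_5 = -402.5.
R_5 − L_5 = -500.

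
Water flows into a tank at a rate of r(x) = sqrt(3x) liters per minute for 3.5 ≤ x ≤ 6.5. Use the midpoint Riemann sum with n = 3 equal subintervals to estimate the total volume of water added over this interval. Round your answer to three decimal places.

Δx = (6.5 − 3.5)/3 = 1.
Midpoints: 4, 5, 6.
r(4) ≈ 3.464, r(5) ≈ 3.873, r(6) ≈ 4.243.
Sum = Δx · [r(4) + r(5) + r(6)].
Sum ≈ 11.580.

11.580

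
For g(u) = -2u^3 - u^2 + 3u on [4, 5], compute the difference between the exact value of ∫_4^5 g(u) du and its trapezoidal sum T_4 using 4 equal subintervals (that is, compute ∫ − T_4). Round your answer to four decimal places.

0.2917

Exact integral: ∫_4^5 g(u) du ≈ -191.333333.
T_4 = -191.625.
Error ≈ -191.333333 − (-191.625) ≈ 0.2917.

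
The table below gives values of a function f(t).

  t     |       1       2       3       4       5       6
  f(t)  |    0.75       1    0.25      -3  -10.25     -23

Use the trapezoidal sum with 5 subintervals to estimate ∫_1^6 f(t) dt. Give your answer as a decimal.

Δt = 1.
T_5 = (1/2)·[0.75 + 2·1 + 2·0.25 + 2·(-3) + 2·(-10.25) + (-23)] = -23.125.

-23.125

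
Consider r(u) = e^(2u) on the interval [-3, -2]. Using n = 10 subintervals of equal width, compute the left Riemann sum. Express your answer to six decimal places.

Δu = (-2 − (-3))/10 = 0.1.
Left endpoints: -3, -2.9, -2.8, -2.7, -2.6, -2.5, -2.4, -2.3, -2.2, -2.1.
r(-3) ≈ 0.002479, r(-2.9) ≈ 0.003028, r(-2.8) ≈ 0.003698, r(-2.7) ≈ 0.004517, r(-2.6) ≈ 0.005517, r(-2.5) ≈ 0.006738, r(-2.4) ≈ 0.008230, r(-2.3) ≈ 0.010052, r(-2.2) ≈ 0.012277, r(-2.1) ≈ 0.014996.
Sum = Δu · [r(-3) + r(-2.9) + r(-2.8) + ...].
Sum ≈ 0.007153.

0.007153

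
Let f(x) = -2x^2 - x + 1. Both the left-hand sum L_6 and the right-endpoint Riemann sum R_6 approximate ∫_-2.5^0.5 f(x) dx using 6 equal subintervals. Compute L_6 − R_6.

-4.5

L_6 = -7.
R_6 = -2.5.
L_6 − R_6 = -4.5.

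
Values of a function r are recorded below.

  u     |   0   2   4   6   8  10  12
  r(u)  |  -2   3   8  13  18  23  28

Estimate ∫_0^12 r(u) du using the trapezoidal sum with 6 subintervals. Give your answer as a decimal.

Δu = 2.
T_6 = (2/2)·[(-2) + 2·3 + 2·8 + 2·13 + 2·18 + 2·23 + 28] = 156.

156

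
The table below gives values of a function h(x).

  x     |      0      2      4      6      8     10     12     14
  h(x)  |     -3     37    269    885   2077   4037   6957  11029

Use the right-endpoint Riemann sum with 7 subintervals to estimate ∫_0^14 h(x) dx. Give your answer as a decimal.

50582

Δx = 2.
Sum = 2·[37 + 269 + 885 + 2077 + 4037 + 6957 + 11029] = 50582.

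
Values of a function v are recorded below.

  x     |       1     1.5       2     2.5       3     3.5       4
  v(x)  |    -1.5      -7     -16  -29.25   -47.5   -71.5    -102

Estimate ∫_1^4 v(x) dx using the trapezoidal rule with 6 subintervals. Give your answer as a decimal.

Δx = 0.5.
T_6 = (0.5/2)·[(-1.5) + 2·(-7) + 2·(-16) + 2·(-29.25) + 2·(-47.5) + 2·(-71.5) + (-102)] = -111.5.

-111.5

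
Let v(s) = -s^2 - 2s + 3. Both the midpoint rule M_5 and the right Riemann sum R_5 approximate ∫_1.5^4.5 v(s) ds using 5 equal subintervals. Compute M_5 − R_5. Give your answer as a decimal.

M_5 = -38.16.
R_5 = -45.63.
M_5 − R_5 = 7.47.

7.47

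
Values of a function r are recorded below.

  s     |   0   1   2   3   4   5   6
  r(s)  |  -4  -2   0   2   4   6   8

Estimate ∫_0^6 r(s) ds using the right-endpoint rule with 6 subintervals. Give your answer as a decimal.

18

Δs = 1.
Sum = 1·[(-2) + 0 + 2 + 4 + 6 + 8] = 18.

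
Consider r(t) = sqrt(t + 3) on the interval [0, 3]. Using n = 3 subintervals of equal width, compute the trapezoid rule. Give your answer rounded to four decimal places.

Δt = (3 − 0)/3 = 1.
r(0) ≈ 1.7321, r(1) ≈ 2.0000, r(2) ≈ 2.2361, r(3) ≈ 2.4495.
T_3 = (Δt/2)·[r(t_0) + 2r(t_1) + 2r(t_2) + r(t_3)].
Sum ≈ 6.3268.

6.3268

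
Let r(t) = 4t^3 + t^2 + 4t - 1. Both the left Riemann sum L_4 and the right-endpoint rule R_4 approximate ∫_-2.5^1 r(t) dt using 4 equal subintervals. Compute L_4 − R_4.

L_4 = -83.015625.
R_4 = -17.171875.
L_4 − R_4 = -65.84375.

-65.84375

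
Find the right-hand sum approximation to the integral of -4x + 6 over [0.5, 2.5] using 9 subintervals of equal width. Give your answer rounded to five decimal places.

Δx = (2.5 − 0.5)/9 = 2/9.
Right endpoints: 13/18, 17/18, 7/6, 25/18, 29/18, 11/6, 37/18, 41/18, 2.5.
f(13/18) = 28/9, f(17/18) = 20/9, f(7/6) = 4/3, f(25/18) = 4/9, f(29/18) = -4/9, f(11/6) = -4/3, f(37/18) = -20/9, f(41/18) = -28/9, f(2.5) = -4.
Sum = Δx · [f(13/18) + f(17/18) + f(7/6) + ...].
Sum ≈ -0.88889.

-0.88889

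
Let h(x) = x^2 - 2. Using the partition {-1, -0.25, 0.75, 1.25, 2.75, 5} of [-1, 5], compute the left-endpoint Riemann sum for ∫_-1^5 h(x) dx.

Subinterval widths: 0.75, 1, 0.5, 1.5, 2.25.
Left endpoints: -1, -0.25, 0.75, 1.25, 2.75.
h(-1) = -1, h(-0.25) = -1.9375, h(0.75) = -1.4375, h(1.25) = -0.4375, h(2.75) = 5.5625.
Sum = Σ Δx_i · h(x_i).
Sum = 8.453125.

8.453125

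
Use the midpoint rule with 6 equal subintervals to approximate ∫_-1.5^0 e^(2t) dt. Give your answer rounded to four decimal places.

0.4702

Δt = (0 − (-1.5))/6 = 0.25.
Midpoints: -1.375, -1.125, -0.875, -0.625, -0.375, -0.125.
f(-1.375) ≈ 0.0639, f(-1.125) ≈ 0.1054, f(-0.875) ≈ 0.1738, f(-0.625) ≈ 0.2865, f(-0.375) ≈ 0.4724, f(-0.125) ≈ 0.7788.
Sum = Δt · [f(-1.375) + f(-1.125) + f(-0.875) + ...].
Sum ≈ 0.4702.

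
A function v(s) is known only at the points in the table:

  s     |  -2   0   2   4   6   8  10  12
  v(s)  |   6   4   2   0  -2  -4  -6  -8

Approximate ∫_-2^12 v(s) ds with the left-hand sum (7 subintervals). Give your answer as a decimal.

Δs = 2.
Sum = 2·[6 + 4 + 2 + 0 + (-2) + (-4) + (-6)] = 0.

0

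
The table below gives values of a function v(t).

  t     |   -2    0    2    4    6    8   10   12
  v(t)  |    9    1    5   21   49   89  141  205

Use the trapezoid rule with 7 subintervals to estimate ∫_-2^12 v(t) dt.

826

Δt = 2.
T_7 = (2/2)·[9 + 2·1 + 2·5 + 2·21 + 2·49 + 2·89 + 2·141 + 205] = 826.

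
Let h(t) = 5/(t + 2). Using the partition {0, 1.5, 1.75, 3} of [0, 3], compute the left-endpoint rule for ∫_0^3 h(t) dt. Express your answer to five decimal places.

5.77381

Subinterval widths: 1.5, 0.25, 1.25.
Left endpoints: 0, 1.5, 1.75.
h(0) = 2.5, h(1.5) = 10/7, h(1.75) = 4/3.
Sum = Σ Δt_i · h(t_i).
Sum ≈ 5.77381.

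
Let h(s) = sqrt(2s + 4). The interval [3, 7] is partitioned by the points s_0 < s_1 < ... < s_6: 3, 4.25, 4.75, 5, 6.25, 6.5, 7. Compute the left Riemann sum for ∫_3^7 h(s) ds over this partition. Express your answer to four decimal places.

14.3933

Subinterval widths: 1.25, 0.5, 0.25, 1.25, 0.25, 0.5.
Left endpoints: 3, 4.25, 4.75, 5, 6.25, 6.5.
h(3) ≈ 3.1623, h(4.25) ≈ 3.5355, h(4.75) ≈ 3.6742, h(5) ≈ 3.7417, h(6.25) ≈ 4.0620, h(6.5) ≈ 4.1231.
Sum = Σ Δs_i · h(s_i).
Sum ≈ 14.3933.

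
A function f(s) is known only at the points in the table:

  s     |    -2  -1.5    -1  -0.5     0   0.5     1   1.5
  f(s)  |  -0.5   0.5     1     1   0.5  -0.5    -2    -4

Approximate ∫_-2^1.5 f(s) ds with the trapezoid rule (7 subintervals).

Δs = 0.5.
T_7 = (0.5/2)·[(-0.5) + 2·0.5 + 2·1 + 2·1 + 2·0.5 + 2·(-0.5) + 2·(-2) + (-4)] = -0.875.

-0.875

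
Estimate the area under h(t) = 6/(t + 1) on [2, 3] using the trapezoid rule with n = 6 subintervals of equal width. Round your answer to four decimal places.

1.7268

Δt = (3 − 2)/6 = 1/6.
h(2) = 2, h(13/6) = 36/19, h(7/3) = 1.8, h(2.5) = 12/7, h(8/3) = 18/11, h(17/6) = 36/23, h(3) = 1.5.
T_6 = (Δt/2)·[h(t_0) + 2h(t_1) + ... + 2h(t_{5}) + h(t_6)].
Sum ≈ 1.7268.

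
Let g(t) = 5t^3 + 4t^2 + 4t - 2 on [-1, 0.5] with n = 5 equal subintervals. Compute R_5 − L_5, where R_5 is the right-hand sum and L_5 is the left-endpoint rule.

R_5 = -2.8725.
L_5 = -5.46.
R_5 − L_5 = 2.5875.

2.5875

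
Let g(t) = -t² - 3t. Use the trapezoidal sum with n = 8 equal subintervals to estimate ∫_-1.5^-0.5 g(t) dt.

1.9140625

Δt = (-0.5 − (-1.5))/8 = 0.125.
g(-1.5) = 2.25, g(-1.375) = 2.234375, g(-1.25) = 2.1875, g(-1.125) = 2.109375, g(-1) = 2, g(-0.875) = 1.859375, g(-0.75) = 1.6875, g(-0.625) = 1.484375, g(-0.5) = 1.25.
T_8 = (Δt/2)·[g(t_0) + 2g(t_1) + ... + 2g(t_{7}) + g(t_8)].
Sum = 1.9140625.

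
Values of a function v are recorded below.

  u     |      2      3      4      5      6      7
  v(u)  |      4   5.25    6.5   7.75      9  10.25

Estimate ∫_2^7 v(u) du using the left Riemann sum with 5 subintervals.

32.5

Δu = 1.
Sum = 1·[4 + 5.25 + 6.5 + 7.75 + 9] = 32.5.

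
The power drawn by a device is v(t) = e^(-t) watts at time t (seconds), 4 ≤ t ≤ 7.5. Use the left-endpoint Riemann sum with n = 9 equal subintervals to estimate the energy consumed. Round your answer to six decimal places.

Δt = (7.5 − 4)/9 = 7/18.
Left endpoints: 4, 79/18, 43/9, 31/6, 50/9, 107/18, 19/3, 121/18, 64/9.
v(4) ≈ 0.018316, v(79/18) ≈ 0.012415, v(43/9) ≈ 0.008415, v(31/6) ≈ 0.005704, v(50/9) ≈ 0.003866, v(107/18) ≈ 0.002620, v(19/3) ≈ 0.001776, v(121/18) ≈ 0.001204, v(64/9) ≈ 0.000816.
Sum = Δt · [v(4) + v(79/18) + v(43/9) + ...].
Sum ≈ 0.021440.

0.021440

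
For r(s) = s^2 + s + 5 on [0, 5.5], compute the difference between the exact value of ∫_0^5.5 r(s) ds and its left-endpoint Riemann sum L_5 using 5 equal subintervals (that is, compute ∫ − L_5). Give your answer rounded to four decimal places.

18.5533

Exact integral: ∫_0^5.5 r(s) ds ≈ 98.083333.
L_5 = 79.53.
Error ≈ 98.083333 − 79.53 ≈ 18.5533.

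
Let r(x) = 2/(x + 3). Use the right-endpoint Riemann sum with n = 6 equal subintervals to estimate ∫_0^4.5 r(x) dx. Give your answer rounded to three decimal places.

1.691

Δx = (4.5 − 0)/6 = 0.75.
Right endpoints: 0.75, 1.5, 2.25, 3, 3.75, 4.5.
r(0.75) = 8/15, r(1.5) = 4/9, r(2.25) = 8/21, r(3) = 1/3, r(3.75) = 8/27, r(4.5) = 4/15.
Sum = Δx · [r(0.75) + r(1.5) + r(2.25) + ...].
Sum ≈ 1.691.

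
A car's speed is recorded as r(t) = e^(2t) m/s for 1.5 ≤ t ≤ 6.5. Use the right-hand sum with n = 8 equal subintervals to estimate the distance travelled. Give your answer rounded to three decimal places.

Δt = (6.5 − 1.5)/8 = 0.625.
Right endpoints: 2.125, 2.75, 3.375, 4, 4.625, 5.25, 5.875, 6.5.
r(2.125) ≈ 70.105, r(2.75) ≈ 244.692, r(3.375) ≈ 854.059, r(4) ≈ 2980.958, r(4.625) ≈ 10404.566, r(5.25) ≈ 36315.503, r(5.875) ≈ 126753.559, r(6.5) ≈ 442413.392.
Sum = Δt · [r(2.125) + r(2.75) + r(3.375) + ...].
Sum ≈ 387523.021.

387523.021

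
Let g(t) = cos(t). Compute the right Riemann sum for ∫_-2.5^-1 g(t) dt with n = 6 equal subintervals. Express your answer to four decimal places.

Δt = (-1 − (-2.5))/6 = 0.25.
Right endpoints: -2.25, -2, -1.75, -1.5, -1.25, -1.
g(-2.25) ≈ -0.6282, g(-2) ≈ -0.4161, g(-1.75) ≈ -0.1782, g(-1.5) ≈ 0.0707, g(-1.25) ≈ 0.3153, g(-1) ≈ 0.5403.
Sum = Δt · [g(-2.25) + g(-2) + g(-1.75) + ...].
Sum ≈ -0.0741.

-0.0741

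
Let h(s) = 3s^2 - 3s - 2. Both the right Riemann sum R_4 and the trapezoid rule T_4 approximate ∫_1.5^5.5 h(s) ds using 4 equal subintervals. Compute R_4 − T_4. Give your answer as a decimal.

36

R_4 = 151.
T_4 = 115.
R_4 − T_4 = 36.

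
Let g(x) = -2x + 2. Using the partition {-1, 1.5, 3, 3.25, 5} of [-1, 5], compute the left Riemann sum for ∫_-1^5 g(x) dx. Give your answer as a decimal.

Subinterval widths: 2.5, 1.5, 0.25, 1.75.
Left endpoints: -1, 1.5, 3, 3.25.
g(-1) = 4, g(1.5) = -1, g(3) = -4, g(3.25) = -4.5.
Sum = Σ Δx_i · g(x_i).
Sum = -0.375.

-0.375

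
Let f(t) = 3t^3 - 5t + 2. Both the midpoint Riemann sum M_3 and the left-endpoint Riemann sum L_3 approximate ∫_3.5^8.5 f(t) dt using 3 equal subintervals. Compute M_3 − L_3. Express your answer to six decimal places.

M_3 = 3600.
L_3 ≈ 2380.20833333.
M_3 − L_3 ≈ 1219.791667.

1219.791667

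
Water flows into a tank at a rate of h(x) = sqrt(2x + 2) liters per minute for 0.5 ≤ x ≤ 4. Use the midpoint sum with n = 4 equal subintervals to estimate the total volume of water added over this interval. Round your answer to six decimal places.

8.817083

Δx = (4 − 0.5)/4 = 0.875.
Midpoints: 0.9375, 1.8125, 2.6875, 3.5625.
h(0.9375) ≈ 1.968502, h(1.8125) ≈ 2.371708, h(2.6875) ≈ 2.715695, h(3.5625) ≈ 3.020761.
Sum = Δx · [h(0.9375) + h(1.8125) + h(2.6875) + h(3.5625)].
Sum ≈ 8.817083.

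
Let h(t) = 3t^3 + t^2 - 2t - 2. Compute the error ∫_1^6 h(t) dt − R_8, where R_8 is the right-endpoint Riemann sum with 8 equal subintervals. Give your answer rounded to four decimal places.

Exact integral: ∫_1^6 h(t) dt ≈ 997.916667.
R_8 = 1217.87109375.
Error ≈ 997.916667 − 1217.87109375 ≈ -219.9544.

-219.9544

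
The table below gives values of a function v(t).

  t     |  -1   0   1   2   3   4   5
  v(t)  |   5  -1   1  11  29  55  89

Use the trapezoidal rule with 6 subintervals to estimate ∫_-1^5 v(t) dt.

142

Δt = 1.
T_6 = (1/2)·[5 + 2·(-1) + 2·1 + 2·11 + 2·29 + 2·55 + 89] = 142.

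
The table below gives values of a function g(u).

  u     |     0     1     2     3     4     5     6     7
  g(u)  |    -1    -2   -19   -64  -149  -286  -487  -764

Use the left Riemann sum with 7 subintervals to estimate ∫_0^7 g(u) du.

Δu = 1.
Sum = 1·[(-1) + (-2) + (-19) + (-64) + (-149) + (-286) + (-487)] = -1008.

-1008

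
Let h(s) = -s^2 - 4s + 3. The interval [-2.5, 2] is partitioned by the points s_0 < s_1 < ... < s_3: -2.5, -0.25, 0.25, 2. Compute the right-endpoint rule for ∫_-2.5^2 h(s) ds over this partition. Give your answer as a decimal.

Subinterval widths: 2.25, 0.5, 1.75.
Right endpoints: -0.25, 0.25, 2.
h(-0.25) = 3.9375, h(0.25) = 1.9375, h(2) = -9.
Sum = Σ Δs_i · h(s_i).
Sum = -5.921875.

-5.921875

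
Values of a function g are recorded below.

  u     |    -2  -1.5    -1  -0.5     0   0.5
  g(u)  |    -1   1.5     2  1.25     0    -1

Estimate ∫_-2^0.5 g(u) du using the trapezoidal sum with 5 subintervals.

Δu = 0.5.
T_5 = (0.5/2)·[(-1) + 2·1.5 + 2·2 + 2·1.25 + 2·0 + (-1)] = 1.875.

1.875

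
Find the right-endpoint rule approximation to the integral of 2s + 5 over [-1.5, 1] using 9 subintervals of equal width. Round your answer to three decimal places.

11.944

Δs = (1 − (-1.5))/9 = 5/18.
Right endpoints: -11/9, -17/18, -2/3, -7/18, -1/9, 1/6, 4/9, 13/18, 1.
f(-11/9) = 23/9, f(-17/18) = 28/9, f(-2/3) = 11/3, f(-7/18) = 38/9, f(-1/9) = 43/9, f(1/6) = 16/3, f(4/9) = 53/9, f(13/18) = 58/9, f(1) = 7.
Sum = Δs · [f(-11/9) + f(-17/18) + f(-2/3) + ...].
Sum ≈ 11.944.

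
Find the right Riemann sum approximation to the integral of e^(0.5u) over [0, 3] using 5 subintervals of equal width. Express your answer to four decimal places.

8.0600

Δu = (3 − 0)/5 = 0.6.
Right endpoints: 0.6, 1.2, 1.8, 2.4, 3.
f(0.6) ≈ 1.3499, f(1.2) ≈ 1.8221, f(1.8) ≈ 2.4596, f(2.4) ≈ 3.3201, f(3) ≈ 4.4817.
Sum = Δu · [f(0.6) + f(1.2) + f(1.8) + f(2.4) + f(3)].
Sum ≈ 8.0600.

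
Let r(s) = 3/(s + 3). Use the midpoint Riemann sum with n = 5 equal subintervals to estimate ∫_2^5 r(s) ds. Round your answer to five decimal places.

1.40892

Δs = (5 − 2)/5 = 0.6.
Midpoints: 2.3, 2.9, 3.5, 4.1, 4.7.
r(2.3) = 30/53, r(2.9) = 30/59, r(3.5) = 6/13, r(4.1) = 30/71, r(4.7) = 30/77.
Sum = Δs · [r(2.3) + r(2.9) + r(3.5) + r(4.1) + r(4.7)].
Sum ≈ 1.40892.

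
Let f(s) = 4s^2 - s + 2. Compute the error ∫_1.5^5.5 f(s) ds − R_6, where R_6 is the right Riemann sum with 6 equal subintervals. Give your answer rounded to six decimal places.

-37.185185

Exact integral: ∫_1.5^5.5 f(s) ds ≈ 211.33333333.
R_6 ≈ 248.51851852.
Error ≈ 211.33333333 − 248.51851852 ≈ -37.185185.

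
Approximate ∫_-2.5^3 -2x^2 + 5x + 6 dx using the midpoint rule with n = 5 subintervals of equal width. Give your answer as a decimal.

Δx = (3 − (-2.5))/5 = 1.1.
Midpoints: -1.95, -0.85, 0.25, 1.35, 2.45.
f(-1.95) = -11.355, f(-0.85) = 0.305, f(0.25) = 7.125, f(1.35) = 9.105, f(2.45) = 6.245.
Sum = Δx · [f(-1.95) + f(-0.85) + f(0.25) + f(1.35) + f(2.45)].
Sum = 12.5675.

12.5675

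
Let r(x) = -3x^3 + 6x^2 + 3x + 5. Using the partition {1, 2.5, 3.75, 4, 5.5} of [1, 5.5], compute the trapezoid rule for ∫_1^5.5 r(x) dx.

-321.85546875

Subinterval widths: 1.5, 1.25, 0.25, 1.5.
r(1) = 11, r(2.5) = 3.125, r(3.75) = -57.578125, r(4) = -79, r(5.5) = -296.125.
On each subinterval the trapezoid contributes (Δx_i/2)·[r(x_{i-1}) + r(x_i)].
Sum = -321.85546875.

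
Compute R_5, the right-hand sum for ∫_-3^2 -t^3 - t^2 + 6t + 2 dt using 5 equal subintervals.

Δt = (2 − (-3))/5 = 1.
Right endpoints: -2, -1, 0, 1, 2.
f(-2) = -6, f(-1) = -4, f(0) = 2, f(1) = 6, f(2) = 2.
Sum = Δt · [f(-2) + f(-1) + f(0) + f(1) + f(2)].
Sum = 0.

0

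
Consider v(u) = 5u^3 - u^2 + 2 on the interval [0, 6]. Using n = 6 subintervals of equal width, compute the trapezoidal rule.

1604

Δu = (6 − 0)/6 = 1.
v(0) = 2, v(1) = 6, v(2) = 38, v(3) = 128, v(4) = 306, v(5) = 602, v(6) = 1046.
T_6 = (Δu/2)·[v(u_0) + 2v(u_1) + ... + 2v(u_{5}) + v(u_6)].
Sum = 1604.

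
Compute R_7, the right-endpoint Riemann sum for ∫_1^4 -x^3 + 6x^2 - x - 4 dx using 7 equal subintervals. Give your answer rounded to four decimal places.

47.7551

Δx = (4 − 1)/7 = 3/7.
Right endpoints: 10/7, 13/7, 16/7, 19/7, 22/7, 25/7, 4.
f(10/7) = 1338/343, f(13/7) = 2892/343, f(16/7) = 4500/343, f(19/7) = 6000/343, f(22/7) = 7230/343, f(25/7) = 8028/343, f(4) = 24.
Sum = Δx · [f(10/7) + f(13/7) + f(16/7) + ...].
Sum ≈ 47.7551.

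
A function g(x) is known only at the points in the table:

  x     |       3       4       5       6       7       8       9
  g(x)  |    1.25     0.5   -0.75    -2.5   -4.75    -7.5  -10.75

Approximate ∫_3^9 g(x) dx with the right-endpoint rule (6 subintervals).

Δx = 1.
Sum = 1·[0.5 + (-0.75) + (-2.5) + (-4.75) + (-7.5) + (-10.75)] = -25.75.

-25.75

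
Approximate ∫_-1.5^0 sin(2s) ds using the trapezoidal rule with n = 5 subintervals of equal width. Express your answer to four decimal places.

Δs = (0 − (-1.5))/5 = 0.3.
f(-1.5) ≈ -0.1411, f(-1.2) ≈ -0.6755, f(-0.9) ≈ -0.9738, f(-0.6) ≈ -0.9320, f(-0.3) ≈ -0.5646, f(0) ≈ 0.0000.
T_5 = (Δs/2)·[f(s_0) + 2f(s_1) + ... + 2f(s_{4}) + f(s_5)].
Sum ≈ -0.9650.

-0.9650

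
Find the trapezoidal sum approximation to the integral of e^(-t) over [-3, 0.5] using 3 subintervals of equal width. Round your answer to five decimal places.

21.63988

Δt = (0.5 − (-3))/3 = 7/6.
f(-3) ≈ 20.08554, f(-11/6) ≈ 6.25470, f(-2/3) ≈ 1.94773, f(0.5) ≈ 0.60653.
T_3 = (Δt/2)·[f(t_0) + 2f(t_1) + 2f(t_2) + f(t_3)].
Sum ≈ 21.63988.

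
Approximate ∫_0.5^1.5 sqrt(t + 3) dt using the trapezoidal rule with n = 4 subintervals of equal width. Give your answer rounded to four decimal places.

1.9985

Δt = (1.5 − 0.5)/4 = 0.25.
f(0.5) ≈ 1.8708, f(0.75) ≈ 1.9365, f(1) ≈ 2.0000, f(1.25) ≈ 2.0616, f(1.5) ≈ 2.1213.
T_4 = (Δt/2)·[f(t_0) + 2f(t_1) + 2f(t_2) + 2f(t_3) + f(t_4)].
Sum ≈ 1.9985.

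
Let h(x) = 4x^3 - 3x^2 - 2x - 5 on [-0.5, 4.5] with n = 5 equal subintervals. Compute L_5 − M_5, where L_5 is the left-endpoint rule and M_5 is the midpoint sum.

L_5 = 143.75.
M_5 = 265.
L_5 − M_5 = -121.25.

-121.25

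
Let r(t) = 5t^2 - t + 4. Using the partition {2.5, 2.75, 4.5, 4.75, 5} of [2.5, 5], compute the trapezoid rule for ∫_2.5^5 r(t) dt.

187.421875

Subinterval widths: 0.25, 1.75, 0.25, 0.25.
r(2.5) = 32.75, r(2.75) = 39.0625, r(4.5) = 100.75, r(4.75) = 112.0625, r(5) = 124.
On each subinterval the trapezoid contributes (Δt_i/2)·[r(t_{i-1}) + r(t_i)].
Sum = 187.421875.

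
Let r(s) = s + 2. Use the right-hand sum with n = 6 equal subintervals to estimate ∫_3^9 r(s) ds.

Δs = (9 − 3)/6 = 1.
Right endpoints: 4, 5, 6, 7, 8, 9.
r(4) = 6, r(5) = 7, r(6) = 8, r(7) = 9, r(8) = 10, r(9) = 11.
Sum = Δs · [r(4) + r(5) + r(6) + ...].
Sum = 51.

51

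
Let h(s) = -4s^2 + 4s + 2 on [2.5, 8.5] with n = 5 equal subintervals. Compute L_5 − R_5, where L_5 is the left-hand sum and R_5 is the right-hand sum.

288

L_5 = -515.76.
R_5 = -803.76.
L_5 − R_5 = 288.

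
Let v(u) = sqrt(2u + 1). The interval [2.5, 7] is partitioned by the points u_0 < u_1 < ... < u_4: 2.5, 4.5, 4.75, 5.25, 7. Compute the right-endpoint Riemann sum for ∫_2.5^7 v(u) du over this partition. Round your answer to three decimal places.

15.608

Subinterval widths: 2, 0.25, 0.5, 1.75.
Right endpoints: 4.5, 4.75, 5.25, 7.
v(4.5) ≈ 3.162, v(4.75) ≈ 3.240, v(5.25) ≈ 3.391, v(7) ≈ 3.873.
Sum = Σ Δu_i · v(u_i).
Sum ≈ 15.608.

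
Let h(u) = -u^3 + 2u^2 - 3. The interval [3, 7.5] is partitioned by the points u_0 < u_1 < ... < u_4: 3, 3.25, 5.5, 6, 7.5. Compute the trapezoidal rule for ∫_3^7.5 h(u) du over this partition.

-552.73828125

Subinterval widths: 0.25, 2.25, 0.5, 1.5.
h(3) = -12, h(3.25) = -16.203125, h(5.5) = -108.875, h(6) = -147, h(7.5) = -312.375.
On each subinterval the trapezoid contributes (Δu_i/2)·[h(u_{i-1}) + h(u_i)].
Sum = -552.73828125.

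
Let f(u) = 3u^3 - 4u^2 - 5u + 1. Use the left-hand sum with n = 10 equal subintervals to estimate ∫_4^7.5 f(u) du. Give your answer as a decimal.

Δu = (7.5 − 4)/10 = 0.35.
Left endpoints: 4, 4.35, 4.7, 5.05, 5.4, 5.75, 6.1, 6.45, 6.8, 7.15.
f(4) = 109, f(4.35) = 150.498625, f(4.7) = 200.609, f(5.05) = 260.102875, f(5.4) = 329.752, f(5.75) = 410.328125, f(6.1) = 502.603, f(6.45) = 607.348375, f(6.8) = 725.336, f(7.15) = 857.337625.
Sum = Δu · [f(4) + f(4.35) + f(4.7) + ...].
Sum = 1453.52046875.

1453.52046875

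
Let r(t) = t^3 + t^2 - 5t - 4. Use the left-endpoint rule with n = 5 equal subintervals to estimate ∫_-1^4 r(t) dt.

Δt = (4 − (-1))/5 = 1.
Left endpoints: -1, 0, 1, 2, 3.
r(-1) = 1, r(0) = -4, r(1) = -7, r(2) = -2, r(3) = 17.
Sum = Δt · [r(-1) + r(0) + r(1) + r(2) + r(3)].
Sum = 5.

5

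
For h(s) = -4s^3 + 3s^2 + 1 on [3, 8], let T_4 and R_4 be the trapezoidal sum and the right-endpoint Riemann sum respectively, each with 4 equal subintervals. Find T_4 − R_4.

T_4 = -3607.03125.
R_4 = -4716.40625.
T_4 − R_4 = 1109.375.

1109.375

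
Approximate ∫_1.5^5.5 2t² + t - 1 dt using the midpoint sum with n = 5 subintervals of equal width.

118.24

Δt = (5.5 − 1.5)/5 = 0.8.
Midpoints: 1.9, 2.7, 3.5, 4.3, 5.1.
f(1.9) = 8.12, f(2.7) = 16.28, f(3.5) = 27, f(4.3) = 40.28, f(5.1) = 56.12.
Sum = Δt · [f(1.9) + f(2.7) + f(3.5) + f(4.3) + f(5.1)].
Sum = 118.24.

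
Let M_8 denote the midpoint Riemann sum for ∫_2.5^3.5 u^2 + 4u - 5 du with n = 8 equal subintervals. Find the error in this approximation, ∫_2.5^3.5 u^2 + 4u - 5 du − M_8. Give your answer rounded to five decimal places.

Exact integral: ∫_2.5^3.5 f(u) du ≈ 16.0833333.
M_8 = 16.08203125.
Error ≈ 16.0833333 − 16.08203125 ≈ 0.00130.

0.00130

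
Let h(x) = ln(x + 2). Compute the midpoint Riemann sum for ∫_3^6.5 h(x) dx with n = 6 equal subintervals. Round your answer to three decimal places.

Δx = (6.5 − 3)/6 = 7/12.
Midpoints: 79/24, 3.875, 107/24, 121/24, 5.625, 149/24.
h(79/24) ≈ 1.666, h(3.875) ≈ 1.771, h(107/24) ≈ 1.865, h(121/24) ≈ 1.952, h(5.625) ≈ 2.031, h(149/24) ≈ 2.105.
Sum = Δx · [h(79/24) + h(3.875) + h(107/24) + ...].
Sum ≈ 6.645.

6.645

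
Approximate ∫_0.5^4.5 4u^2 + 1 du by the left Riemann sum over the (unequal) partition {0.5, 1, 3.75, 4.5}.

Subinterval widths: 0.5, 2.75, 0.75.
Left endpoints: 0.5, 1, 3.75.
f(0.5) = 2, f(1) = 5, f(3.75) = 57.25.
Sum = Σ Δu_i · f(u_i).
Sum = 57.6875.

57.6875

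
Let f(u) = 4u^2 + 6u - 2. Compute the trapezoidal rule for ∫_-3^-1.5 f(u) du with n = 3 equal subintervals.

8.5

Δu = (-1.5 − (-3))/3 = 0.5.
f(-3) = 16, f(-2.5) = 8, f(-2) = 2, f(-1.5) = -2.
T_3 = (Δu/2)·[f(u_0) + 2f(u_1) + 2f(u_2) + f(u_3)].
Sum = 8.5.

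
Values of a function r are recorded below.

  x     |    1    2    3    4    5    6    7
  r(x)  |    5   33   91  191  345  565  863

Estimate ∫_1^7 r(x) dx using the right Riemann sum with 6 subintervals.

2088

Δx = 1.
Sum = 1·[33 + 91 + 191 + 345 + 565 + 863] = 2088.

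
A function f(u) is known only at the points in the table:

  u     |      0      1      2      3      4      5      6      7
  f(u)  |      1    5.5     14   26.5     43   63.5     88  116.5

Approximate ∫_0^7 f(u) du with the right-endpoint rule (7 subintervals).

357

Δu = 1.
Sum = 1·[5.5 + 14 + 26.5 + 43 + 63.5 + 88 + 116.5] = 357.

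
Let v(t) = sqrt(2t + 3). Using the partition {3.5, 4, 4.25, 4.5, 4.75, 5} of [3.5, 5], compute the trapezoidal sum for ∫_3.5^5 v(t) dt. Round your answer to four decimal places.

Subinterval widths: 0.5, 0.25, 0.25, 0.25, 0.25.
v(3.5) ≈ 3.1623, v(4) ≈ 3.3166, v(4.25) ≈ 3.3912, v(4.5) ≈ 3.4641, v(4.75) ≈ 3.5355, v(5) ≈ 3.6056.
On each subinterval the trapezoid contributes (Δt_i/2)·[v(t_{i-1}) + v(t_i)].
Sum ≈ 5.0827.

5.0827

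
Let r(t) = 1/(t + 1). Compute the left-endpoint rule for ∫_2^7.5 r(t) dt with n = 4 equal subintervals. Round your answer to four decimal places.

1.2047

Δt = (7.5 − 2)/4 = 1.375.
Left endpoints: 2, 3.375, 4.75, 6.125.
r(2) = 1/3, r(3.375) = 8/35, r(4.75) = 4/23, r(6.125) = 8/57.
Sum = Δt · [r(2) + r(3.375) + r(4.75) + r(6.125)].
Sum ≈ 1.2047.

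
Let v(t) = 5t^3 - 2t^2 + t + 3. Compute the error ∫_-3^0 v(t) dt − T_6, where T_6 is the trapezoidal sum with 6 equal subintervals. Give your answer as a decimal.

3.0625

Exact integral: ∫_-3^0 v(t) dt = -114.75.
T_6 = -117.8125.
Error = -114.75 − (-117.8125) = 3.0625.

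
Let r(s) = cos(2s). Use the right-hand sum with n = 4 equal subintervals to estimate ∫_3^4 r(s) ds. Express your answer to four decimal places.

Δs = (4 − 3)/4 = 0.25.
Right endpoints: 3.25, 3.5, 3.75, 4.
r(3.25) ≈ 0.9766, r(3.5) ≈ 0.7539, r(3.75) ≈ 0.3466, r(4) ≈ -0.1455.
Sum = Δs · [r(3.25) + r(3.5) + r(3.75) + r(4)].
Sum ≈ 0.4829.

0.4829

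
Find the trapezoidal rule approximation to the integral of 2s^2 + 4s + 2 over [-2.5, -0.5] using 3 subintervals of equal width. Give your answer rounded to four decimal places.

2.6296

Δs = (-0.5 − (-2.5))/3 = 2/3.
f(-2.5) = 4.5, f(-11/6) = 25/18, f(-7/6) = 1/18, f(-0.5) = 0.5.
T_3 = (Δs/2)·[f(s_0) + 2f(s_1) + 2f(s_2) + f(s_3)].
Sum ≈ 2.6296.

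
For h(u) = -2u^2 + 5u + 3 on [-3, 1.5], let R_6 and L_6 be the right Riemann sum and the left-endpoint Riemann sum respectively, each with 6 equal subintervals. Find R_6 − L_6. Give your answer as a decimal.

R_6 = -10.96875.
L_6 = -37.96875.
R_6 − L_6 = 27.

27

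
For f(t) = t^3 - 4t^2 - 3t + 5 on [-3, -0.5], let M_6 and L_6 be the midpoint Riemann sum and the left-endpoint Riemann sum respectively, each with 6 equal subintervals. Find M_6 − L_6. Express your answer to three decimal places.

M_6 ≈ -30.10815.
L_6 ≈ -42.43996.
M_6 − L_6 ≈ 12.332.

12.332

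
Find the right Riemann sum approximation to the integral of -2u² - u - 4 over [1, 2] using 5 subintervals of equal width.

Δu = (2 − 1)/5 = 0.2.
Right endpoints: 1.2, 1.4, 1.6, 1.8, 2.
f(1.2) = -8.08, f(1.4) = -9.32, f(1.6) = -10.72, f(1.8) = -12.28, f(2) = -14.
Sum = Δu · [f(1.2) + f(1.4) + f(1.6) + f(1.8) + f(2)].
Sum = -10.88.

-10.88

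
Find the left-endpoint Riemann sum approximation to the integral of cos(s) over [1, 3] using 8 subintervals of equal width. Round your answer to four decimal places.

-0.5054

Δs = (3 − 1)/8 = 0.25.
Left endpoints: 1, 1.25, 1.5, 1.75, 2, 2.25, 2.5, 2.75.
f(1) ≈ 0.5403, f(1.25) ≈ 0.3153, f(1.5) ≈ 0.0707, f(1.75) ≈ -0.1782, f(2) ≈ -0.4161, f(2.25) ≈ -0.6282, f(2.5) ≈ -0.8011, f(2.75) ≈ -0.9243.
Sum = Δs · [f(1) + f(1.25) + f(1.5) + ...].
Sum ≈ -0.5054.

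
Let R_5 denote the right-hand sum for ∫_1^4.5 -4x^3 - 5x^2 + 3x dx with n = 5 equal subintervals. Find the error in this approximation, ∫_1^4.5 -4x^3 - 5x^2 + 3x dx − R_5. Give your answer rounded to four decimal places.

167.0492

Exact integral: ∫_1^4.5 f(x) dx ≈ -530.395833.
R_5 = -697.445.
Error ≈ -530.395833 − (-697.445) ≈ 167.0492.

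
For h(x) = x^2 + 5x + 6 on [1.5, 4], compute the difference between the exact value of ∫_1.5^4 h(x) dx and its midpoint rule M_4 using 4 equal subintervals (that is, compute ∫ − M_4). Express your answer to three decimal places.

Exact integral: ∫_1.5^4 h(x) dx ≈ 69.58333.
M_4 ≈ 69.50195.
Error ≈ 69.58333 − 69.50195 ≈ 0.081.

0.081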